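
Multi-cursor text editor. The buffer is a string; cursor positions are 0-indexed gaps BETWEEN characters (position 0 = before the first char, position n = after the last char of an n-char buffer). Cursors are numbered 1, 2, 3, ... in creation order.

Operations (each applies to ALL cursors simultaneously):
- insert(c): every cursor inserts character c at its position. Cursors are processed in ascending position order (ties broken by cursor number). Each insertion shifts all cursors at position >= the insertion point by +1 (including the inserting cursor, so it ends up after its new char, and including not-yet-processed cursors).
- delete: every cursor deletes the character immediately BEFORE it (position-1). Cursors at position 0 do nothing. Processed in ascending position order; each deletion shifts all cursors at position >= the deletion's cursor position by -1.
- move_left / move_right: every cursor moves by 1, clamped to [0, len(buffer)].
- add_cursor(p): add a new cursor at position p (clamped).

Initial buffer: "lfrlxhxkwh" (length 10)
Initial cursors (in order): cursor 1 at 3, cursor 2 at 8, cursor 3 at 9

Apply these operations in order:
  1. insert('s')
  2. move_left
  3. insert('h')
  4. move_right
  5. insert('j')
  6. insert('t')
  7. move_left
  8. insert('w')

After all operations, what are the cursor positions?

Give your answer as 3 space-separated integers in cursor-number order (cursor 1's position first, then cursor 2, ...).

After op 1 (insert('s')): buffer="lfrslxhxkswsh" (len 13), cursors c1@4 c2@10 c3@12, authorship ...1.....2.3.
After op 2 (move_left): buffer="lfrslxhxkswsh" (len 13), cursors c1@3 c2@9 c3@11, authorship ...1.....2.3.
After op 3 (insert('h')): buffer="lfrhslxhxkhswhsh" (len 16), cursors c1@4 c2@11 c3@14, authorship ...11.....22.33.
After op 4 (move_right): buffer="lfrhslxhxkhswhsh" (len 16), cursors c1@5 c2@12 c3@15, authorship ...11.....22.33.
After op 5 (insert('j')): buffer="lfrhsjlxhxkhsjwhsjh" (len 19), cursors c1@6 c2@14 c3@18, authorship ...111.....222.333.
After op 6 (insert('t')): buffer="lfrhsjtlxhxkhsjtwhsjth" (len 22), cursors c1@7 c2@16 c3@21, authorship ...1111.....2222.3333.
After op 7 (move_left): buffer="lfrhsjtlxhxkhsjtwhsjth" (len 22), cursors c1@6 c2@15 c3@20, authorship ...1111.....2222.3333.
After op 8 (insert('w')): buffer="lfrhsjwtlxhxkhsjwtwhsjwth" (len 25), cursors c1@7 c2@17 c3@23, authorship ...11111.....22222.33333.

Answer: 7 17 23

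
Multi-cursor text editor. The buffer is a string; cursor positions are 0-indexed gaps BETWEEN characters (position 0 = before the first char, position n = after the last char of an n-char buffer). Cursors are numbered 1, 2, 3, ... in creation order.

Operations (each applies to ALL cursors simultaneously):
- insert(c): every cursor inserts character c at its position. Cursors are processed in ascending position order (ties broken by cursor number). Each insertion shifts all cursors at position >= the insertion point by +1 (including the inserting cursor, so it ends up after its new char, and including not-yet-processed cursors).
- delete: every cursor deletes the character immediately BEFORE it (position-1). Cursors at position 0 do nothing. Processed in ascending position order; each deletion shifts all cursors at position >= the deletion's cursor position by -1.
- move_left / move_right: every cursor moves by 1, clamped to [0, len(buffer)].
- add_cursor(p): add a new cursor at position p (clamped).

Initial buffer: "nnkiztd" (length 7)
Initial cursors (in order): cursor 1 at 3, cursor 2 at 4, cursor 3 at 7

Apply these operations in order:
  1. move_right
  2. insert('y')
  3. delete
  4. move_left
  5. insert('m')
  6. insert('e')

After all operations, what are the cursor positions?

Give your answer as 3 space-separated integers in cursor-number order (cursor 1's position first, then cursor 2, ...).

Answer: 5 8 12

Derivation:
After op 1 (move_right): buffer="nnkiztd" (len 7), cursors c1@4 c2@5 c3@7, authorship .......
After op 2 (insert('y')): buffer="nnkiyzytdy" (len 10), cursors c1@5 c2@7 c3@10, authorship ....1.2..3
After op 3 (delete): buffer="nnkiztd" (len 7), cursors c1@4 c2@5 c3@7, authorship .......
After op 4 (move_left): buffer="nnkiztd" (len 7), cursors c1@3 c2@4 c3@6, authorship .......
After op 5 (insert('m')): buffer="nnkmimztmd" (len 10), cursors c1@4 c2@6 c3@9, authorship ...1.2..3.
After op 6 (insert('e')): buffer="nnkmeimeztmed" (len 13), cursors c1@5 c2@8 c3@12, authorship ...11.22..33.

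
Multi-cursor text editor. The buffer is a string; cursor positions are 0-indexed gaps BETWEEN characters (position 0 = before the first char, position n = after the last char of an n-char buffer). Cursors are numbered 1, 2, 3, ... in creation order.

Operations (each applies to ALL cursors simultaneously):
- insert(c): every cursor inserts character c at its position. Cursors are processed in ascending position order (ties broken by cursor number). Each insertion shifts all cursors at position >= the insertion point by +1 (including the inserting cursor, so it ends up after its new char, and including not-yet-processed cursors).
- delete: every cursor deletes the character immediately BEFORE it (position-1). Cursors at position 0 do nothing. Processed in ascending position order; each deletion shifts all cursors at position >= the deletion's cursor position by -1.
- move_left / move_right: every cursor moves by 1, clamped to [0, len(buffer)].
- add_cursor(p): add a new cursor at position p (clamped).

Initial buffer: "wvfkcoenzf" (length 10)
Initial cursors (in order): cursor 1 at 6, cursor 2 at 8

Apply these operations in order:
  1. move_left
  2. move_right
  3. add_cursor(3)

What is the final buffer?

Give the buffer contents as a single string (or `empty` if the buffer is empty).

Answer: wvfkcoenzf

Derivation:
After op 1 (move_left): buffer="wvfkcoenzf" (len 10), cursors c1@5 c2@7, authorship ..........
After op 2 (move_right): buffer="wvfkcoenzf" (len 10), cursors c1@6 c2@8, authorship ..........
After op 3 (add_cursor(3)): buffer="wvfkcoenzf" (len 10), cursors c3@3 c1@6 c2@8, authorship ..........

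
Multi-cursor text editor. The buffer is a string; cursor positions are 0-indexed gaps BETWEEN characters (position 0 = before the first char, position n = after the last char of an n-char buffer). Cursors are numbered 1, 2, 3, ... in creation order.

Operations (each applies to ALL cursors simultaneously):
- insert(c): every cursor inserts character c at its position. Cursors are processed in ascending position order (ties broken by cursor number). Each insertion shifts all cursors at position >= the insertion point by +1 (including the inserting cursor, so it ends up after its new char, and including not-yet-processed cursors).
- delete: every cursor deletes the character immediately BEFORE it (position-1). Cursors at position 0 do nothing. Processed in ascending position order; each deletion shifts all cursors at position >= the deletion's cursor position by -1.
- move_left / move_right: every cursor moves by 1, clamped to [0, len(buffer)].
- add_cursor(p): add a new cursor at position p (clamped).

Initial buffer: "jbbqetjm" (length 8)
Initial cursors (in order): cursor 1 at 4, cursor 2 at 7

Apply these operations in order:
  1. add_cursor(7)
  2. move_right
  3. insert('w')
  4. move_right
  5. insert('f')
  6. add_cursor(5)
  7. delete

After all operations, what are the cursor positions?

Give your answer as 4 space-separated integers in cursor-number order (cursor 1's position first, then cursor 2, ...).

After op 1 (add_cursor(7)): buffer="jbbqetjm" (len 8), cursors c1@4 c2@7 c3@7, authorship ........
After op 2 (move_right): buffer="jbbqetjm" (len 8), cursors c1@5 c2@8 c3@8, authorship ........
After op 3 (insert('w')): buffer="jbbqewtjmww" (len 11), cursors c1@6 c2@11 c3@11, authorship .....1...23
After op 4 (move_right): buffer="jbbqewtjmww" (len 11), cursors c1@7 c2@11 c3@11, authorship .....1...23
After op 5 (insert('f')): buffer="jbbqewtfjmwwff" (len 14), cursors c1@8 c2@14 c3@14, authorship .....1.1..2323
After op 6 (add_cursor(5)): buffer="jbbqewtfjmwwff" (len 14), cursors c4@5 c1@8 c2@14 c3@14, authorship .....1.1..2323
After op 7 (delete): buffer="jbbqwtjmww" (len 10), cursors c4@4 c1@6 c2@10 c3@10, authorship ....1...23

Answer: 6 10 10 4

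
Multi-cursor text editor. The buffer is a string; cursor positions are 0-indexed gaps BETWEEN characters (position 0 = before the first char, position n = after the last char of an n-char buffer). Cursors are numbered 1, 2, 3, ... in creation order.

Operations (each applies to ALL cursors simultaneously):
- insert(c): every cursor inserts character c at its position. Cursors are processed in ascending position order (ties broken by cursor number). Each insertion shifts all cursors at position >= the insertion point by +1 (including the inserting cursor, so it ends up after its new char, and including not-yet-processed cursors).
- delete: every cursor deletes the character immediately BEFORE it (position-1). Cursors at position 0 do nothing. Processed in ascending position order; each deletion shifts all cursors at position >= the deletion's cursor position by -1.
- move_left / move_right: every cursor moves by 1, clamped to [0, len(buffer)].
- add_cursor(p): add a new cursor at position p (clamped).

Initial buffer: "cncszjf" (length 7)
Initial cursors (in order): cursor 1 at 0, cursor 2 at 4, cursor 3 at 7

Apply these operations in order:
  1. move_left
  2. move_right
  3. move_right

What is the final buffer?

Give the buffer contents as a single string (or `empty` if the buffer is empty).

Answer: cncszjf

Derivation:
After op 1 (move_left): buffer="cncszjf" (len 7), cursors c1@0 c2@3 c3@6, authorship .......
After op 2 (move_right): buffer="cncszjf" (len 7), cursors c1@1 c2@4 c3@7, authorship .......
After op 3 (move_right): buffer="cncszjf" (len 7), cursors c1@2 c2@5 c3@7, authorship .......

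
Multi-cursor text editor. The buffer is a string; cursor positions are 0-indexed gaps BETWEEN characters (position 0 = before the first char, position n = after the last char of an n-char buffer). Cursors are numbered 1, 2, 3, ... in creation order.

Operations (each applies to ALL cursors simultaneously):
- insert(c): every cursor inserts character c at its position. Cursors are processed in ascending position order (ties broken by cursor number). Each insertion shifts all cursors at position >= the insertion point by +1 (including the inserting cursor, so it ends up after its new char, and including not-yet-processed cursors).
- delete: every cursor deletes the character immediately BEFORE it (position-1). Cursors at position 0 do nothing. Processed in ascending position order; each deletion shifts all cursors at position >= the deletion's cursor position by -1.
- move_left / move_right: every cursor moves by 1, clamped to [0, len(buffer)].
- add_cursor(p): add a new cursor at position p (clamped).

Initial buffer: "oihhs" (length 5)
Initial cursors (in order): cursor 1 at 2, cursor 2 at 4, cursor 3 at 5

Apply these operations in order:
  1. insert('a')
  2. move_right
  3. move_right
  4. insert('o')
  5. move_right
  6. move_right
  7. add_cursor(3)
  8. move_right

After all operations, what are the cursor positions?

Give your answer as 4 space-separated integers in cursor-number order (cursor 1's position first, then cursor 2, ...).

After op 1 (insert('a')): buffer="oiahhasa" (len 8), cursors c1@3 c2@6 c3@8, authorship ..1..2.3
After op 2 (move_right): buffer="oiahhasa" (len 8), cursors c1@4 c2@7 c3@8, authorship ..1..2.3
After op 3 (move_right): buffer="oiahhasa" (len 8), cursors c1@5 c2@8 c3@8, authorship ..1..2.3
After op 4 (insert('o')): buffer="oiahhoasaoo" (len 11), cursors c1@6 c2@11 c3@11, authorship ..1..12.323
After op 5 (move_right): buffer="oiahhoasaoo" (len 11), cursors c1@7 c2@11 c3@11, authorship ..1..12.323
After op 6 (move_right): buffer="oiahhoasaoo" (len 11), cursors c1@8 c2@11 c3@11, authorship ..1..12.323
After op 7 (add_cursor(3)): buffer="oiahhoasaoo" (len 11), cursors c4@3 c1@8 c2@11 c3@11, authorship ..1..12.323
After op 8 (move_right): buffer="oiahhoasaoo" (len 11), cursors c4@4 c1@9 c2@11 c3@11, authorship ..1..12.323

Answer: 9 11 11 4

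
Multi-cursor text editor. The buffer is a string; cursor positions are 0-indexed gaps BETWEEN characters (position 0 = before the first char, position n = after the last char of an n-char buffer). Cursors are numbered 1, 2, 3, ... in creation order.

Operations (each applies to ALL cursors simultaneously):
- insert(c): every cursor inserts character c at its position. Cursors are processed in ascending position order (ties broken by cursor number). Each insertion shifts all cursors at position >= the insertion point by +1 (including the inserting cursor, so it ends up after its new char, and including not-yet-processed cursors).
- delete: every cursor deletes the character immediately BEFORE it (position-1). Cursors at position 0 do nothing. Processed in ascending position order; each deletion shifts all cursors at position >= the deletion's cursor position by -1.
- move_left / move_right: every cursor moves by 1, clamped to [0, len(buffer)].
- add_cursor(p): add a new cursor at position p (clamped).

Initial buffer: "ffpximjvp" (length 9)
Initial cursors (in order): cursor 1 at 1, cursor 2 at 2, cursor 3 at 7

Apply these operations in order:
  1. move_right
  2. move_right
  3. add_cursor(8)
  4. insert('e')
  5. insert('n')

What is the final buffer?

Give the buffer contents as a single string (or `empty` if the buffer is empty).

After op 1 (move_right): buffer="ffpximjvp" (len 9), cursors c1@2 c2@3 c3@8, authorship .........
After op 2 (move_right): buffer="ffpximjvp" (len 9), cursors c1@3 c2@4 c3@9, authorship .........
After op 3 (add_cursor(8)): buffer="ffpximjvp" (len 9), cursors c1@3 c2@4 c4@8 c3@9, authorship .........
After op 4 (insert('e')): buffer="ffpexeimjvepe" (len 13), cursors c1@4 c2@6 c4@11 c3@13, authorship ...1.2....4.3
After op 5 (insert('n')): buffer="ffpenxenimjvenpen" (len 17), cursors c1@5 c2@8 c4@14 c3@17, authorship ...11.22....44.33

Answer: ffpenxenimjvenpen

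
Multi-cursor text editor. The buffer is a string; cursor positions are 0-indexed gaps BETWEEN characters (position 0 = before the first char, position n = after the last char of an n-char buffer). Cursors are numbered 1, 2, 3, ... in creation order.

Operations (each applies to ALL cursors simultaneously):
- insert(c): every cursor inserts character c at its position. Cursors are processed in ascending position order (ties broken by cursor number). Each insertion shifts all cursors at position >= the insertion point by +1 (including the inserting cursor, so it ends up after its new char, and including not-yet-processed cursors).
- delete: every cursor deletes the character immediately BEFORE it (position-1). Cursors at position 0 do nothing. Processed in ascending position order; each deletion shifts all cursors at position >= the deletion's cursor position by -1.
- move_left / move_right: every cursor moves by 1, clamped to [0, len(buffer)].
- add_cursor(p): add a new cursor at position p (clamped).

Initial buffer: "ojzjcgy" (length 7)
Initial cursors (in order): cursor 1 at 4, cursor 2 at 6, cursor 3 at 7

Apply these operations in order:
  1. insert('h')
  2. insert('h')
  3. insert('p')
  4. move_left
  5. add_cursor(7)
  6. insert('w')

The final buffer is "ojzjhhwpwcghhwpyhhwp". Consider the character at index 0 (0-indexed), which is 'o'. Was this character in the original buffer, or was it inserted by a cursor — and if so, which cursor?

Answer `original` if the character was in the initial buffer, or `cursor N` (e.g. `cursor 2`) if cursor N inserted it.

After op 1 (insert('h')): buffer="ojzjhcghyh" (len 10), cursors c1@5 c2@8 c3@10, authorship ....1..2.3
After op 2 (insert('h')): buffer="ojzjhhcghhyhh" (len 13), cursors c1@6 c2@10 c3@13, authorship ....11..22.33
After op 3 (insert('p')): buffer="ojzjhhpcghhpyhhp" (len 16), cursors c1@7 c2@12 c3@16, authorship ....111..222.333
After op 4 (move_left): buffer="ojzjhhpcghhpyhhp" (len 16), cursors c1@6 c2@11 c3@15, authorship ....111..222.333
After op 5 (add_cursor(7)): buffer="ojzjhhpcghhpyhhp" (len 16), cursors c1@6 c4@7 c2@11 c3@15, authorship ....111..222.333
After op 6 (insert('w')): buffer="ojzjhhwpwcghhwpyhhwp" (len 20), cursors c1@7 c4@9 c2@14 c3@19, authorship ....11114..2222.3333
Authorship (.=original, N=cursor N): . . . . 1 1 1 1 4 . . 2 2 2 2 . 3 3 3 3
Index 0: author = original

Answer: original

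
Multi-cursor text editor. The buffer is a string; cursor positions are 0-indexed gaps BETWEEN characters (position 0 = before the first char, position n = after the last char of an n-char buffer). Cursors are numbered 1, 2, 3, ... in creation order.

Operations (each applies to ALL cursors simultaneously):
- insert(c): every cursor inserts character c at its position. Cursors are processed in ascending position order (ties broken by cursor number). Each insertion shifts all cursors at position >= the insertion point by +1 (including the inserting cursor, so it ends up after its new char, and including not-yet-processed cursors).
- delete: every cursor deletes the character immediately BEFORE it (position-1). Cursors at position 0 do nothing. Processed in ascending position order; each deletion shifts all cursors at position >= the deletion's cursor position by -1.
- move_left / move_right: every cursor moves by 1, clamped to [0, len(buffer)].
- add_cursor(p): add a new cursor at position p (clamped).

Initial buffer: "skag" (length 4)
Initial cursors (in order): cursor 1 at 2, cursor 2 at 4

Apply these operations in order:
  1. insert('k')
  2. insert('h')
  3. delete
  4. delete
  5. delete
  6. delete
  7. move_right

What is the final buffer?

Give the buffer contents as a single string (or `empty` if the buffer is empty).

After op 1 (insert('k')): buffer="skkagk" (len 6), cursors c1@3 c2@6, authorship ..1..2
After op 2 (insert('h')): buffer="skkhagkh" (len 8), cursors c1@4 c2@8, authorship ..11..22
After op 3 (delete): buffer="skkagk" (len 6), cursors c1@3 c2@6, authorship ..1..2
After op 4 (delete): buffer="skag" (len 4), cursors c1@2 c2@4, authorship ....
After op 5 (delete): buffer="sa" (len 2), cursors c1@1 c2@2, authorship ..
After op 6 (delete): buffer="" (len 0), cursors c1@0 c2@0, authorship 
After op 7 (move_right): buffer="" (len 0), cursors c1@0 c2@0, authorship 

Answer: empty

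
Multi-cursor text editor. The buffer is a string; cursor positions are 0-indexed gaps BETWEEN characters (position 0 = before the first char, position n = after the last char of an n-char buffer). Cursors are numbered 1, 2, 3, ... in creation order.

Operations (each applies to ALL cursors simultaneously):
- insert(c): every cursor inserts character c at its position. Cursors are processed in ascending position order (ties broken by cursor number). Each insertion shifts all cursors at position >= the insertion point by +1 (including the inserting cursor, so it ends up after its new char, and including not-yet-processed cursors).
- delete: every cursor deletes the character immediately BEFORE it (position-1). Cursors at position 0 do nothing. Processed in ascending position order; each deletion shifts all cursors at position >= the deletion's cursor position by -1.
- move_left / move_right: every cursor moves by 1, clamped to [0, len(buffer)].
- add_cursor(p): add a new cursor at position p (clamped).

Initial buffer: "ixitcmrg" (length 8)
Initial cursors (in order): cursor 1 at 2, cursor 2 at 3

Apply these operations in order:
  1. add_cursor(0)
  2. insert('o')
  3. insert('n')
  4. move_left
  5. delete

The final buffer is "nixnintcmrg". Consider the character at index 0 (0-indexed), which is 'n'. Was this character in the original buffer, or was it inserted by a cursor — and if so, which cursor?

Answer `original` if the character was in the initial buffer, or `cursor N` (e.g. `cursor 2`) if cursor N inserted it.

Answer: cursor 3

Derivation:
After op 1 (add_cursor(0)): buffer="ixitcmrg" (len 8), cursors c3@0 c1@2 c2@3, authorship ........
After op 2 (insert('o')): buffer="oixoiotcmrg" (len 11), cursors c3@1 c1@4 c2@6, authorship 3..1.2.....
After op 3 (insert('n')): buffer="onixoniontcmrg" (len 14), cursors c3@2 c1@6 c2@9, authorship 33..11.22.....
After op 4 (move_left): buffer="onixoniontcmrg" (len 14), cursors c3@1 c1@5 c2@8, authorship 33..11.22.....
After op 5 (delete): buffer="nixnintcmrg" (len 11), cursors c3@0 c1@3 c2@5, authorship 3..1.2.....
Authorship (.=original, N=cursor N): 3 . . 1 . 2 . . . . .
Index 0: author = 3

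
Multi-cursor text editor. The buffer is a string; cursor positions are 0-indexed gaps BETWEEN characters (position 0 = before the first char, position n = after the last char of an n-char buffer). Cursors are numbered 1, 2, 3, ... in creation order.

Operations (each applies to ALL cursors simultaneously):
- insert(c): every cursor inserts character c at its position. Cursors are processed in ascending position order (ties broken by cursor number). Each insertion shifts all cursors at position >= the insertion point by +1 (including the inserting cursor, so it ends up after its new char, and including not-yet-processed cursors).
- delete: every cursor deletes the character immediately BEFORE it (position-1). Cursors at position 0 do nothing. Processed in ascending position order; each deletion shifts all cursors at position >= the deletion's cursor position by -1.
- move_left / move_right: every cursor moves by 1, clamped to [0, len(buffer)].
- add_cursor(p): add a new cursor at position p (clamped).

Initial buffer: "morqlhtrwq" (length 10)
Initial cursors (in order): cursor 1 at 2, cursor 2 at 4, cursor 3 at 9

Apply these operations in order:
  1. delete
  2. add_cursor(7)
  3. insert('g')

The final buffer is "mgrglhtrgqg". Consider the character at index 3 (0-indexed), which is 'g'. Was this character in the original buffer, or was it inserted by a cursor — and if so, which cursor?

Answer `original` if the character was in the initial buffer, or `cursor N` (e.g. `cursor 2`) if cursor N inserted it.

Answer: cursor 2

Derivation:
After op 1 (delete): buffer="mrlhtrq" (len 7), cursors c1@1 c2@2 c3@6, authorship .......
After op 2 (add_cursor(7)): buffer="mrlhtrq" (len 7), cursors c1@1 c2@2 c3@6 c4@7, authorship .......
After op 3 (insert('g')): buffer="mgrglhtrgqg" (len 11), cursors c1@2 c2@4 c3@9 c4@11, authorship .1.2....3.4
Authorship (.=original, N=cursor N): . 1 . 2 . . . . 3 . 4
Index 3: author = 2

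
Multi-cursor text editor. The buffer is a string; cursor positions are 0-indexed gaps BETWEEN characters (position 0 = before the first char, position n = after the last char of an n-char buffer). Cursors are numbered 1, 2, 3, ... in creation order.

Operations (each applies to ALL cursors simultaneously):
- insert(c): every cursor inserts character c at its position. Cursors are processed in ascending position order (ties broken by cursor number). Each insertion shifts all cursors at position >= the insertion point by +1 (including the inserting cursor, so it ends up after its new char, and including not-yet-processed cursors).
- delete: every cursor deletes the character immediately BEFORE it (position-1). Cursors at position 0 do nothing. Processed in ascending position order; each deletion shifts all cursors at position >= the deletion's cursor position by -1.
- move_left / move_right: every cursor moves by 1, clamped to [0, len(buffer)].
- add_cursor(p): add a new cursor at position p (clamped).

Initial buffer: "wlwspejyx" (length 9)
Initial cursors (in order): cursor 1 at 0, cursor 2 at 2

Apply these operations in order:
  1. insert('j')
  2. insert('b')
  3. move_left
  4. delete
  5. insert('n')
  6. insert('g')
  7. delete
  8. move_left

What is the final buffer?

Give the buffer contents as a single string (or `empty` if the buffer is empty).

Answer: nbwlnbwspejyx

Derivation:
After op 1 (insert('j')): buffer="jwljwspejyx" (len 11), cursors c1@1 c2@4, authorship 1..2.......
After op 2 (insert('b')): buffer="jbwljbwspejyx" (len 13), cursors c1@2 c2@6, authorship 11..22.......
After op 3 (move_left): buffer="jbwljbwspejyx" (len 13), cursors c1@1 c2@5, authorship 11..22.......
After op 4 (delete): buffer="bwlbwspejyx" (len 11), cursors c1@0 c2@3, authorship 1..2.......
After op 5 (insert('n')): buffer="nbwlnbwspejyx" (len 13), cursors c1@1 c2@5, authorship 11..22.......
After op 6 (insert('g')): buffer="ngbwlngbwspejyx" (len 15), cursors c1@2 c2@7, authorship 111..222.......
After op 7 (delete): buffer="nbwlnbwspejyx" (len 13), cursors c1@1 c2@5, authorship 11..22.......
After op 8 (move_left): buffer="nbwlnbwspejyx" (len 13), cursors c1@0 c2@4, authorship 11..22.......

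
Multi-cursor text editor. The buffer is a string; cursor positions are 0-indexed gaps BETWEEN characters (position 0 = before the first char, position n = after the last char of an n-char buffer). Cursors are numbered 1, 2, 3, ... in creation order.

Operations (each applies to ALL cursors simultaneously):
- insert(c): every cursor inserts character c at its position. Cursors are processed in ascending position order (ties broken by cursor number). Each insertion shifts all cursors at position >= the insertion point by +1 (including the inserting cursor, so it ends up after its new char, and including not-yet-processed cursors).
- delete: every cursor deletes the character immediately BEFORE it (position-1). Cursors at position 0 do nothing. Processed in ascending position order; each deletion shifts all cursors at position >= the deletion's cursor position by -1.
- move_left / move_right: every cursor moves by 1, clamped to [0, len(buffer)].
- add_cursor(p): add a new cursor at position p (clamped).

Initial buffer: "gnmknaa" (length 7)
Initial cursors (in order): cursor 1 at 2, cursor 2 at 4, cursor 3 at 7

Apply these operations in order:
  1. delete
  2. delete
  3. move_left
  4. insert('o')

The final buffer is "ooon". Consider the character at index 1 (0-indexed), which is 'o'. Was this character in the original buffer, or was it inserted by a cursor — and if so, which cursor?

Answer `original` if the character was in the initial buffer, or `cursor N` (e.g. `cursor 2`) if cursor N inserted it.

Answer: cursor 2

Derivation:
After op 1 (delete): buffer="gmna" (len 4), cursors c1@1 c2@2 c3@4, authorship ....
After op 2 (delete): buffer="n" (len 1), cursors c1@0 c2@0 c3@1, authorship .
After op 3 (move_left): buffer="n" (len 1), cursors c1@0 c2@0 c3@0, authorship .
After op 4 (insert('o')): buffer="ooon" (len 4), cursors c1@3 c2@3 c3@3, authorship 123.
Authorship (.=original, N=cursor N): 1 2 3 .
Index 1: author = 2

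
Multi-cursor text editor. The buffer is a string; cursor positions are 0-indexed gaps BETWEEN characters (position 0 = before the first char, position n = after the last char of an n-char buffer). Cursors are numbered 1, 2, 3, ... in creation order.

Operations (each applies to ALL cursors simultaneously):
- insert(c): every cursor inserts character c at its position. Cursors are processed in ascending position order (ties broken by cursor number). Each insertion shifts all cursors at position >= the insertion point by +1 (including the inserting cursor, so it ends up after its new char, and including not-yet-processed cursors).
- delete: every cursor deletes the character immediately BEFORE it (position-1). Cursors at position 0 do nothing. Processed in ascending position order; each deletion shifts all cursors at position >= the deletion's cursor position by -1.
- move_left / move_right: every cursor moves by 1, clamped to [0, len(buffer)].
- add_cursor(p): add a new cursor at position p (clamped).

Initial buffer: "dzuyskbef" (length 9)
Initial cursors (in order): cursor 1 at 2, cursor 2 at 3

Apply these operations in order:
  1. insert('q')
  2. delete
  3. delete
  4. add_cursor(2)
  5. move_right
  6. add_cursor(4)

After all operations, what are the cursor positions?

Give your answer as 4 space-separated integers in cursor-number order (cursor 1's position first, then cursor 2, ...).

After op 1 (insert('q')): buffer="dzquqyskbef" (len 11), cursors c1@3 c2@5, authorship ..1.2......
After op 2 (delete): buffer="dzuyskbef" (len 9), cursors c1@2 c2@3, authorship .........
After op 3 (delete): buffer="dyskbef" (len 7), cursors c1@1 c2@1, authorship .......
After op 4 (add_cursor(2)): buffer="dyskbef" (len 7), cursors c1@1 c2@1 c3@2, authorship .......
After op 5 (move_right): buffer="dyskbef" (len 7), cursors c1@2 c2@2 c3@3, authorship .......
After op 6 (add_cursor(4)): buffer="dyskbef" (len 7), cursors c1@2 c2@2 c3@3 c4@4, authorship .......

Answer: 2 2 3 4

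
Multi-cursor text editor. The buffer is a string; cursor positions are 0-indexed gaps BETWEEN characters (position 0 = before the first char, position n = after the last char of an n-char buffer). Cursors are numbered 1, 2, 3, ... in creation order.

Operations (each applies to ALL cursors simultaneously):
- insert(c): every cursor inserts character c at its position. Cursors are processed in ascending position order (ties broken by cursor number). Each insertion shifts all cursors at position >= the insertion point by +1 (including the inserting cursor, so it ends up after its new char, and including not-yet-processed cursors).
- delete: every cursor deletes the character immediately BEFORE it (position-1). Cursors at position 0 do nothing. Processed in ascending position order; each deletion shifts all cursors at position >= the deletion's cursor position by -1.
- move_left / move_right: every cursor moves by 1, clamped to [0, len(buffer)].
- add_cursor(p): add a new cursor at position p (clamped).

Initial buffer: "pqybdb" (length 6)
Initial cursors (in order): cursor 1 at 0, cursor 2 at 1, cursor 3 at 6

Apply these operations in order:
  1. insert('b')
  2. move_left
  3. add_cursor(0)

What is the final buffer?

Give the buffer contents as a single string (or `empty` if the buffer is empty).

After op 1 (insert('b')): buffer="bpbqybdbb" (len 9), cursors c1@1 c2@3 c3@9, authorship 1.2.....3
After op 2 (move_left): buffer="bpbqybdbb" (len 9), cursors c1@0 c2@2 c3@8, authorship 1.2.....3
After op 3 (add_cursor(0)): buffer="bpbqybdbb" (len 9), cursors c1@0 c4@0 c2@2 c3@8, authorship 1.2.....3

Answer: bpbqybdbb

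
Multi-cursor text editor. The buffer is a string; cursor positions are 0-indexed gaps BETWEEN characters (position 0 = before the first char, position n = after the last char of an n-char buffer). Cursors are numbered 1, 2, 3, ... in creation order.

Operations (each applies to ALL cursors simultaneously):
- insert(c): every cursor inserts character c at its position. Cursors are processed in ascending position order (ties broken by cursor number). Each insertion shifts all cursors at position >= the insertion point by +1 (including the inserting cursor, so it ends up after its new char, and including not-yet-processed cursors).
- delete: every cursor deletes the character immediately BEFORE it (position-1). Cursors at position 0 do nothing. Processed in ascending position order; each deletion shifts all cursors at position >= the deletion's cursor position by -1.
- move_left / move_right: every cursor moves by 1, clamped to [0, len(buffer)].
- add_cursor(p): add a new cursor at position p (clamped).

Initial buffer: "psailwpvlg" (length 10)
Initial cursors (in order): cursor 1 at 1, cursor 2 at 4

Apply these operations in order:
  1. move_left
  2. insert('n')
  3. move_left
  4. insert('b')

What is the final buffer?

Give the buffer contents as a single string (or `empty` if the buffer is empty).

After op 1 (move_left): buffer="psailwpvlg" (len 10), cursors c1@0 c2@3, authorship ..........
After op 2 (insert('n')): buffer="npsanilwpvlg" (len 12), cursors c1@1 c2@5, authorship 1...2.......
After op 3 (move_left): buffer="npsanilwpvlg" (len 12), cursors c1@0 c2@4, authorship 1...2.......
After op 4 (insert('b')): buffer="bnpsabnilwpvlg" (len 14), cursors c1@1 c2@6, authorship 11...22.......

Answer: bnpsabnilwpvlg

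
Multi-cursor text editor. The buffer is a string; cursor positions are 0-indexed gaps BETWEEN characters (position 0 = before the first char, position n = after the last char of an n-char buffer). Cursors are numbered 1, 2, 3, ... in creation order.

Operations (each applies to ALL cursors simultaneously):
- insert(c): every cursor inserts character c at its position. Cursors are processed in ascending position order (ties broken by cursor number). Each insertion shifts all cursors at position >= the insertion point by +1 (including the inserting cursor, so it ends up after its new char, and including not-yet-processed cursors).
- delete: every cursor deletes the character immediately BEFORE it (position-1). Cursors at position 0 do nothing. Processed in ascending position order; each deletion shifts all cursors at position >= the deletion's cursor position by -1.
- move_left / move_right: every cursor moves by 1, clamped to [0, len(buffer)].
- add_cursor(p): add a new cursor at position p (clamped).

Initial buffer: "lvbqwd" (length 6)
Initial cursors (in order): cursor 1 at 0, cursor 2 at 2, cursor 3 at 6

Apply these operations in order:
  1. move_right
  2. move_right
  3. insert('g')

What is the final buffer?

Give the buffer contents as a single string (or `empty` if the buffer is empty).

Answer: lvgbqgwdg

Derivation:
After op 1 (move_right): buffer="lvbqwd" (len 6), cursors c1@1 c2@3 c3@6, authorship ......
After op 2 (move_right): buffer="lvbqwd" (len 6), cursors c1@2 c2@4 c3@6, authorship ......
After op 3 (insert('g')): buffer="lvgbqgwdg" (len 9), cursors c1@3 c2@6 c3@9, authorship ..1..2..3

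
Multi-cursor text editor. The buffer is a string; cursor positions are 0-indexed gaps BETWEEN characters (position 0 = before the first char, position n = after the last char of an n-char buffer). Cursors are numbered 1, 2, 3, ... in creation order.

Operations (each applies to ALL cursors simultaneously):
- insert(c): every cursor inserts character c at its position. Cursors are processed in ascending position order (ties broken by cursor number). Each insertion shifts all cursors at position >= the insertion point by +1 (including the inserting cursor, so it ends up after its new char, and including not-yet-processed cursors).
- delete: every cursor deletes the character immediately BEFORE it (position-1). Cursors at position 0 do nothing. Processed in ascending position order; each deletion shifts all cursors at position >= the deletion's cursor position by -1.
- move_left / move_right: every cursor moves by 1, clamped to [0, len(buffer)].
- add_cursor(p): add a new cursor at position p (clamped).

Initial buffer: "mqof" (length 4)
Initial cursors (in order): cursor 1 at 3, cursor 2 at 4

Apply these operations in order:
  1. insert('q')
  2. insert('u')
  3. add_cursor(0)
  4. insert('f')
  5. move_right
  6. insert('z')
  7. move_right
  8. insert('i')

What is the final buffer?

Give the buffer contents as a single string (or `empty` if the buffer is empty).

Answer: fmzqioquffzqiufzi

Derivation:
After op 1 (insert('q')): buffer="mqoqfq" (len 6), cursors c1@4 c2@6, authorship ...1.2
After op 2 (insert('u')): buffer="mqoqufqu" (len 8), cursors c1@5 c2@8, authorship ...11.22
After op 3 (add_cursor(0)): buffer="mqoqufqu" (len 8), cursors c3@0 c1@5 c2@8, authorship ...11.22
After op 4 (insert('f')): buffer="fmqoquffquf" (len 11), cursors c3@1 c1@7 c2@11, authorship 3...111.222
After op 5 (move_right): buffer="fmqoquffquf" (len 11), cursors c3@2 c1@8 c2@11, authorship 3...111.222
After op 6 (insert('z')): buffer="fmzqoquffzqufz" (len 14), cursors c3@3 c1@10 c2@14, authorship 3.3..111.12222
After op 7 (move_right): buffer="fmzqoquffzqufz" (len 14), cursors c3@4 c1@11 c2@14, authorship 3.3..111.12222
After op 8 (insert('i')): buffer="fmzqioquffzqiufzi" (len 17), cursors c3@5 c1@13 c2@17, authorship 3.3.3.111.1212222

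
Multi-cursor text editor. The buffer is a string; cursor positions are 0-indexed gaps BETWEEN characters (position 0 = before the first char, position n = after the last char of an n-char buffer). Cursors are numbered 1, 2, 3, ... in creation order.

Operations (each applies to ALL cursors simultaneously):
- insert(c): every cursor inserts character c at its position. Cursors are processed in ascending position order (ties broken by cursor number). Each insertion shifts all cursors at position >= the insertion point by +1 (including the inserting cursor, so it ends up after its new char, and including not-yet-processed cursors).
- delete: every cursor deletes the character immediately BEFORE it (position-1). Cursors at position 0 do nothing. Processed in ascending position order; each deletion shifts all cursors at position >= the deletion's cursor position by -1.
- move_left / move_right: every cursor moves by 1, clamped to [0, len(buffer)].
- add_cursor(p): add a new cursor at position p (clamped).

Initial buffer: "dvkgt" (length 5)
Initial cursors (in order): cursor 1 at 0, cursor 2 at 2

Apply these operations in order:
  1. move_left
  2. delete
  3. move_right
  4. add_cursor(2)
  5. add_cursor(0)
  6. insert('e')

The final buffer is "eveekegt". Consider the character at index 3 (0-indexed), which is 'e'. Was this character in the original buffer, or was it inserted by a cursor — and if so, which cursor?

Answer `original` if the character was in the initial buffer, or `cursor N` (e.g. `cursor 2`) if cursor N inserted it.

Answer: cursor 2

Derivation:
After op 1 (move_left): buffer="dvkgt" (len 5), cursors c1@0 c2@1, authorship .....
After op 2 (delete): buffer="vkgt" (len 4), cursors c1@0 c2@0, authorship ....
After op 3 (move_right): buffer="vkgt" (len 4), cursors c1@1 c2@1, authorship ....
After op 4 (add_cursor(2)): buffer="vkgt" (len 4), cursors c1@1 c2@1 c3@2, authorship ....
After op 5 (add_cursor(0)): buffer="vkgt" (len 4), cursors c4@0 c1@1 c2@1 c3@2, authorship ....
After op 6 (insert('e')): buffer="eveekegt" (len 8), cursors c4@1 c1@4 c2@4 c3@6, authorship 4.12.3..
Authorship (.=original, N=cursor N): 4 . 1 2 . 3 . .
Index 3: author = 2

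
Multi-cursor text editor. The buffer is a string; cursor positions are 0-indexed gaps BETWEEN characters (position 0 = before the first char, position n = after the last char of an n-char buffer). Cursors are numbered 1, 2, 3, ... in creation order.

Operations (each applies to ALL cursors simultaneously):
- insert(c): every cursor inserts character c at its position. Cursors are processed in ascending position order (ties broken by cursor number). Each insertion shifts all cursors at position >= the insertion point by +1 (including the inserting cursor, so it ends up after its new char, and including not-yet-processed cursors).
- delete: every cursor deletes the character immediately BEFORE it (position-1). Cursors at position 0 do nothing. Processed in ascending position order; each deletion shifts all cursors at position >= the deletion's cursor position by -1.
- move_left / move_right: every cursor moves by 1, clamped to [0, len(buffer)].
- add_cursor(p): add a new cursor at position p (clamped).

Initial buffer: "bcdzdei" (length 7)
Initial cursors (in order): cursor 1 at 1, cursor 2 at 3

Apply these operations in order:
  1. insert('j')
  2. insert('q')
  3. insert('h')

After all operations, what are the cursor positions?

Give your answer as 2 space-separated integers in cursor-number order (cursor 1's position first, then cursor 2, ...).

After op 1 (insert('j')): buffer="bjcdjzdei" (len 9), cursors c1@2 c2@5, authorship .1..2....
After op 2 (insert('q')): buffer="bjqcdjqzdei" (len 11), cursors c1@3 c2@7, authorship .11..22....
After op 3 (insert('h')): buffer="bjqhcdjqhzdei" (len 13), cursors c1@4 c2@9, authorship .111..222....

Answer: 4 9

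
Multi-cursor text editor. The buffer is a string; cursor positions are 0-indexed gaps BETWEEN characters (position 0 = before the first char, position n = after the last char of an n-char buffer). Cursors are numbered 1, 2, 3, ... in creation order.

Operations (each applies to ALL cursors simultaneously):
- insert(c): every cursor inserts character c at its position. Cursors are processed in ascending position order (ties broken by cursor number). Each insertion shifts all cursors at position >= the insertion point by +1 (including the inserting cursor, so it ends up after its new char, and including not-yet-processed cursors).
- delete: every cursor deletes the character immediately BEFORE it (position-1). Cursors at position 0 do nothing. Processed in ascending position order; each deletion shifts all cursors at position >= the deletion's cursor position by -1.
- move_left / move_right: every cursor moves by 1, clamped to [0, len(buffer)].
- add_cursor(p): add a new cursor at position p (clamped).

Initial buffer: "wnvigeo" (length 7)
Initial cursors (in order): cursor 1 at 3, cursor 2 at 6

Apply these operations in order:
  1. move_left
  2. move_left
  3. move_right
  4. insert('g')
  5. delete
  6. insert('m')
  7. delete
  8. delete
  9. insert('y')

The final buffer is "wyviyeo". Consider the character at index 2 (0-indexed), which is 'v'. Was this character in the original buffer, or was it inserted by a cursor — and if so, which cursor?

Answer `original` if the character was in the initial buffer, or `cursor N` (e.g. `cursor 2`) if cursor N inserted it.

After op 1 (move_left): buffer="wnvigeo" (len 7), cursors c1@2 c2@5, authorship .......
After op 2 (move_left): buffer="wnvigeo" (len 7), cursors c1@1 c2@4, authorship .......
After op 3 (move_right): buffer="wnvigeo" (len 7), cursors c1@2 c2@5, authorship .......
After op 4 (insert('g')): buffer="wngviggeo" (len 9), cursors c1@3 c2@7, authorship ..1...2..
After op 5 (delete): buffer="wnvigeo" (len 7), cursors c1@2 c2@5, authorship .......
After op 6 (insert('m')): buffer="wnmvigmeo" (len 9), cursors c1@3 c2@7, authorship ..1...2..
After op 7 (delete): buffer="wnvigeo" (len 7), cursors c1@2 c2@5, authorship .......
After op 8 (delete): buffer="wvieo" (len 5), cursors c1@1 c2@3, authorship .....
After op 9 (insert('y')): buffer="wyviyeo" (len 7), cursors c1@2 c2@5, authorship .1..2..
Authorship (.=original, N=cursor N): . 1 . . 2 . .
Index 2: author = original

Answer: original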